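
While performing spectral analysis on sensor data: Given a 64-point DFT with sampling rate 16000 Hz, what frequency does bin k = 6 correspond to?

The frequency of DFT bin k is: f_k = k * f_s / N
f_6 = 6 * 16000 / 64 = 1500 Hz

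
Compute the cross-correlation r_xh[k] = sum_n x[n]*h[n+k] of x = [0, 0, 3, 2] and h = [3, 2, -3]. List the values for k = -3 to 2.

Both sequences indexed from 0 and zero outside their support.
Lags with overlap: k = -3 to 2.
  r_xh[-3] = x[3]*h[0] = 6
  r_xh[-2] = x[2]*h[0] + x[3]*h[1] = 13
  r_xh[-1] = x[1]*h[0] + x[2]*h[1] + x[3]*h[2] = 0
  r_xh[0] = x[0]*h[0] + x[1]*h[1] + x[2]*h[2] = -9
  r_xh[1] = x[0]*h[1] + x[1]*h[2] = 0
  r_xh[2] = x[0]*h[2] = 0
r_xh = [6, 13, 0, -9, 0, 0] (for k = -3, ..., 2)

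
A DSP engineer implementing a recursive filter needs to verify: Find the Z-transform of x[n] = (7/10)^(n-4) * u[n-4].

Time-shifting property: if X(z) = Z{x[n]}, then Z{x[n-d]} = z^(-d) * X(z)
X(z) = z/(z - 7/10) for x[n] = (7/10)^n * u[n]
Z{x[n-4]} = z^(-4) * z/(z - 7/10) = z^(-3)/(z - 7/10)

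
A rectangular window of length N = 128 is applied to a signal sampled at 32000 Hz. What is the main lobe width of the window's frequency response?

For a rectangular window of length N,
the main lobe width in frequency is 2*f_s/N.
= 2*32000/128 = 500 Hz
This determines the minimum frequency separation for resolving two sinusoids.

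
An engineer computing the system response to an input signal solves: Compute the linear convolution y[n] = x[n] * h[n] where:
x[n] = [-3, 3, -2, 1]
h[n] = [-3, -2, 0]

y[n] = sum_k x[k]*h[n-k]. Output length = len(x) + len(h) - 1 = 4 + 3 - 1 = 6.
y[0] = -3*-3 = 9
y[1] = 3*-3 + -3*-2 = -3
y[2] = -2*-3 + 3*-2 + -3*0 = 0
y[3] = 1*-3 + -2*-2 + 3*0 = 1
y[4] = 1*-2 + -2*0 = -2
y[5] = 1*0 = 0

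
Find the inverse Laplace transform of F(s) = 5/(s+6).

Standard pair: k/(s+a) <-> k*e^(-at)*u(t)
With k=5, a=6: f(t) = 5*e^(-6t)*u(t)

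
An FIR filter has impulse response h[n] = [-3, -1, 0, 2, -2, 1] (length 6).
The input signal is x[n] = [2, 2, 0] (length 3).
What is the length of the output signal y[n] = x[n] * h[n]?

For linear convolution, the output length is:
len(y) = len(x) + len(h) - 1 = 3 + 6 - 1 = 8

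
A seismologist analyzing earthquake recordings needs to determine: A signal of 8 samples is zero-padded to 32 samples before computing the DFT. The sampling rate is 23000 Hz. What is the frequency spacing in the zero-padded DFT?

Original DFT: N = 8, resolution = f_s/N = 23000/8 = 2875 Hz
Zero-padded DFT: N = 32, resolution = f_s/N = 23000/32 = 2875/4 Hz
Zero-padding interpolates the spectrum (finer frequency grid)
but does NOT improve the true spectral resolution (ability to resolve close frequencies).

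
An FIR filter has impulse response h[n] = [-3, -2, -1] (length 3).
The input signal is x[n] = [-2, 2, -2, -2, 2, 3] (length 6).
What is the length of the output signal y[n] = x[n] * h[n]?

For linear convolution, the output length is:
len(y) = len(x) + len(h) - 1 = 6 + 3 - 1 = 8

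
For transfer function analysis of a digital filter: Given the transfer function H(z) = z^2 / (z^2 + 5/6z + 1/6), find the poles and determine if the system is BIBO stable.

Poles are roots of the denominator: z^2 + 5/6z + 1/6 = 0.
Quadratic formula: z = [-(5/6) +/- sqrt((5/6)^2 - 4*(1/6))] / 2
Discriminant = 25/36 - 2/3 = 1/36; sqrt = 1/6.
z = (-5/6 +/- 1/6) / 2 => z = -1/3 or z = -1/2.
|p1| = 1/2, |p2| = 1/3.
For BIBO stability, all poles must lie inside the unit circle (|p| < 1).
System is STABLE since both |p| < 1.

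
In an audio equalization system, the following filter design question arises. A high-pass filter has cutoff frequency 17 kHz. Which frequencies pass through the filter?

A high-pass filter passes all frequencies above the cutoff frequency 17 kHz and attenuates lower frequencies.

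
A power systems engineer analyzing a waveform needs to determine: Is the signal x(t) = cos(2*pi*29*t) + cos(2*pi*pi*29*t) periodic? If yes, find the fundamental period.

f1 = 29 Hz, f2 = 29*pi Hz
Ratio f2/f1 = pi, which is irrational.
Since the frequency ratio is irrational, no common period exists.
The signal is not periodic.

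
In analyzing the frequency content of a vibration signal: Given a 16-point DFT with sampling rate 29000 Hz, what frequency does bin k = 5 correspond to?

The frequency of DFT bin k is: f_k = k * f_s / N
f_5 = 5 * 29000 / 16 = 18125/2 Hz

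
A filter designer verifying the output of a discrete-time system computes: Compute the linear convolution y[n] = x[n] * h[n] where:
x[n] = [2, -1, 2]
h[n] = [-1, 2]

y[n] = sum_k x[k]*h[n-k]. Output length = len(x) + len(h) - 1 = 3 + 2 - 1 = 4.
y[0] = 2*-1 = -2
y[1] = -1*-1 + 2*2 = 5
y[2] = 2*-1 + -1*2 = -4
y[3] = 2*2 = 4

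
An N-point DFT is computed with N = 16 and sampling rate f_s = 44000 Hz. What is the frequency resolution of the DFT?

DFT frequency resolution = f_s / N
= 44000 / 16 = 2750 Hz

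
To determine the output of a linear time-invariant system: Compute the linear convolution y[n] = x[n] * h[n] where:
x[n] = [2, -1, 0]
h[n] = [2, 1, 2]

y[n] = sum_k x[k]*h[n-k]. Output length = len(x) + len(h) - 1 = 3 + 3 - 1 = 5.
y[0] = 2*2 = 4
y[1] = -1*2 + 2*1 = 0
y[2] = 0*2 + -1*1 + 2*2 = 3
y[3] = 0*1 + -1*2 = -2
y[4] = 0*2 = 0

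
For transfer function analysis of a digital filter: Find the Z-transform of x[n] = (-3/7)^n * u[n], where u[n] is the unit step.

The Z-transform of a^n * u[n] is z/(z-a) for |z| > |a|.
Here a = -3/7, so X(z) = z/(z - (-3/7)) = 7z/(7z + 3)
ROC: |z| > 3/7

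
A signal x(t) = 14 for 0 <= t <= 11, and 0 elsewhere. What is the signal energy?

Energy = integral of |x(t)|^2 dt over the signal duration
= 14^2 * 11 = 196 * 11 = 2156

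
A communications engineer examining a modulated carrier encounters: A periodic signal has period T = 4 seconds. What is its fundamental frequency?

The fundamental frequency is the reciprocal of the period.
f = 1/T = 1/(4) = 1/4 Hz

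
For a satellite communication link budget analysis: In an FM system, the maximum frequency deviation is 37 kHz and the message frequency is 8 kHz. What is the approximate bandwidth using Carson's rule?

Carson's rule: BW = 2*(delta_f + f_m)
= 2*(37 + 8) kHz = 90 kHz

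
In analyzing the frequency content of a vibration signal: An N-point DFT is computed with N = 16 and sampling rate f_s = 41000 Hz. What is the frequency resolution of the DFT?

DFT frequency resolution = f_s / N
= 41000 / 16 = 5125/2 Hz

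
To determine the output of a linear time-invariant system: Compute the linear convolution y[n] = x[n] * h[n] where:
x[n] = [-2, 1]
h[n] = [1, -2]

y[n] = sum_k x[k]*h[n-k]. Output length = len(x) + len(h) - 1 = 2 + 2 - 1 = 3.
y[0] = -2*1 = -2
y[1] = 1*1 + -2*-2 = 5
y[2] = 1*-2 = -2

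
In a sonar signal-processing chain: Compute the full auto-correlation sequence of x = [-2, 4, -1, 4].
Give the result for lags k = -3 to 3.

r_xx[k] = sum_m x[m]*x[m+k], indexed from 0, for k = -3 to 3:
  r_xx[-3] = x[3]*x[0] = -8
  r_xx[-2] = x[2]*x[0] + x[3]*x[1] = 18
  r_xx[-1] = x[1]*x[0] + x[2]*x[1] + x[3]*x[2] = -16
  r_xx[0] = x[0]*x[0] + x[1]*x[1] + x[2]*x[2] + x[3]*x[3] = 37
  r_xx[1] = x[0]*x[1] + x[1]*x[2] + x[2]*x[3] = -16
  r_xx[2] = x[0]*x[2] + x[1]*x[3] = 18
  r_xx[3] = x[0]*x[3] = -8
r_xx = [-8, 18, -16, 37, -16, 18, -8]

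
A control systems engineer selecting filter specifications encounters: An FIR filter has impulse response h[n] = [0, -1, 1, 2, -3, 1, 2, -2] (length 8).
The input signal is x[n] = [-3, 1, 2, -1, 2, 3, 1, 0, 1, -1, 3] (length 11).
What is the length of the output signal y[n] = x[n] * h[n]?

For linear convolution, the output length is:
len(y) = len(x) + len(h) - 1 = 11 + 8 - 1 = 18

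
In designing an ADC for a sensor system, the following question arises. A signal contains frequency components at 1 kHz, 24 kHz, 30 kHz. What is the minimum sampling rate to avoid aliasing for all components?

The highest frequency component is f_max = 30 kHz.
Nyquist rate = 2 * f_max = 2 * 30 kHz = 60 kHz.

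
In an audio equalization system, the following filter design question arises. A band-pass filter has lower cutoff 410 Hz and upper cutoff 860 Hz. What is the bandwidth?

Bandwidth = f_high - f_low
= 860 Hz - 410 Hz = 450 Hz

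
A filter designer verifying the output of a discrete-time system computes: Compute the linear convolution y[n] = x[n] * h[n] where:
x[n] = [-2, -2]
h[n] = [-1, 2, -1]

y[n] = sum_k x[k]*h[n-k]. Output length = len(x) + len(h) - 1 = 2 + 3 - 1 = 4.
y[0] = -2*-1 = 2
y[1] = -2*-1 + -2*2 = -2
y[2] = -2*2 + -2*-1 = -2
y[3] = -2*-1 = 2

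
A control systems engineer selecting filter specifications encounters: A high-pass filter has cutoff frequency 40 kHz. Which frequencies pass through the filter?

A high-pass filter passes all frequencies above the cutoff frequency 40 kHz and attenuates lower frequencies.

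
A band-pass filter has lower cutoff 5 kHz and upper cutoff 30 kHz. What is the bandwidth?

Bandwidth = f_high - f_low
= 30 kHz - 5 kHz = 25 kHz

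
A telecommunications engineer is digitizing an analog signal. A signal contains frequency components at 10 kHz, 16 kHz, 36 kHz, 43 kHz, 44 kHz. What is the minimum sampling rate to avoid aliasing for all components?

The highest frequency component is f_max = 44 kHz.
Nyquist rate = 2 * f_max = 2 * 44 kHz = 88 kHz.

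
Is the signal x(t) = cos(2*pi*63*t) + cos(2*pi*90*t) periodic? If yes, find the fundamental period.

f1 = 63 Hz, f2 = 90 Hz
Period T1 = 1/63, T2 = 1/90
Ratio T1/T2 = 90/63, which is rational.
The signal is periodic with fundamental period T = 1/GCD(63,90) = 1/9 s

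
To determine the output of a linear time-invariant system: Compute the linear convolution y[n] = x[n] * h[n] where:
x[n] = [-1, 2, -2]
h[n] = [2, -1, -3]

y[n] = sum_k x[k]*h[n-k]. Output length = len(x) + len(h) - 1 = 3 + 3 - 1 = 5.
y[0] = -1*2 = -2
y[1] = 2*2 + -1*-1 = 5
y[2] = -2*2 + 2*-1 + -1*-3 = -3
y[3] = -2*-1 + 2*-3 = -4
y[4] = -2*-3 = 6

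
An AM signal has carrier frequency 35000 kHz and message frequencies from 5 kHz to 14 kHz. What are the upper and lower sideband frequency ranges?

Upper sideband (USB) = fc + [fm_low, fm_high] = 35000 + [5, 14] = [35005, 35014] kHz
Lower sideband (LSB) = fc - [fm_high, fm_low] = 35000 - [14, 5] = [34986, 34995] kHz
Total occupied spectrum: 34986 kHz to 35014 kHz (plus carrier at 35000 kHz)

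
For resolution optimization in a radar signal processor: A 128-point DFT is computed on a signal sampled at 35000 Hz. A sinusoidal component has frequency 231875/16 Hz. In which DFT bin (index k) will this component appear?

DFT frequency resolution = f_s/N = 35000/128 = 4375/16 Hz
Bin index k = f_signal / resolution = 231875/16 / 4375/16 = 53
The signal frequency 231875/16 Hz falls in DFT bin k = 53.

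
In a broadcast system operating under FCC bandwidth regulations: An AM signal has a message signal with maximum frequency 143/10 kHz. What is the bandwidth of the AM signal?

In AM (double-sideband), the bandwidth is twice the message frequency.
BW = 2 * f_m = 2 * 143/10 kHz = 143/5 kHz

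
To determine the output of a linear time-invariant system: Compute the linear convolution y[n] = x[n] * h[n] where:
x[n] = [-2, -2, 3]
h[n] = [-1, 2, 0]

y[n] = sum_k x[k]*h[n-k]. Output length = len(x) + len(h) - 1 = 3 + 3 - 1 = 5.
y[0] = -2*-1 = 2
y[1] = -2*-1 + -2*2 = -2
y[2] = 3*-1 + -2*2 + -2*0 = -7
y[3] = 3*2 + -2*0 = 6
y[4] = 3*0 = 0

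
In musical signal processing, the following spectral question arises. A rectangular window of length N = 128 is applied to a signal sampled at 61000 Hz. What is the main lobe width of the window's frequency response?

For a rectangular window of length N,
the main lobe width in frequency is 2*f_s/N.
= 2*61000/128 = 7625/8 Hz
This determines the minimum frequency separation for resolving two sinusoids.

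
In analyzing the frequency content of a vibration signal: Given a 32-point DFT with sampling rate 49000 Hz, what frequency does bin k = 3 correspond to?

The frequency of DFT bin k is: f_k = k * f_s / N
f_3 = 3 * 49000 / 32 = 18375/4 Hz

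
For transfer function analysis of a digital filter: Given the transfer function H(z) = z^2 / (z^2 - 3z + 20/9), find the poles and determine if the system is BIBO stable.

Poles are roots of the denominator: z^2 - 3z + 20/9 = 0.
Quadratic formula: z = [-(-3) +/- sqrt((-3)^2 - 4*(20/9))] / 2
Discriminant = 9 - 80/9 = 1/9; sqrt = 1/3.
z = (3 +/- 1/3) / 2 => z = 5/3 or z = 4/3.
|p1| = 4/3, |p2| = 5/3.
For BIBO stability, all poles must lie inside the unit circle (|p| < 1).
System is UNSTABLE since at least one |p| >= 1.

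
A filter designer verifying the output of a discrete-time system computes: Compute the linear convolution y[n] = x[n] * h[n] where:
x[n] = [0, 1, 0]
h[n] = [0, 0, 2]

y[n] = sum_k x[k]*h[n-k]. Output length = len(x) + len(h) - 1 = 3 + 3 - 1 = 5.
y[0] = 0*0 = 0
y[1] = 1*0 + 0*0 = 0
y[2] = 0*0 + 1*0 + 0*2 = 0
y[3] = 0*0 + 1*2 = 2
y[4] = 0*2 = 0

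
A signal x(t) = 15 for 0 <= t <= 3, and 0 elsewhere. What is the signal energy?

Energy = integral of |x(t)|^2 dt over the signal duration
= 15^2 * 3 = 225 * 3 = 675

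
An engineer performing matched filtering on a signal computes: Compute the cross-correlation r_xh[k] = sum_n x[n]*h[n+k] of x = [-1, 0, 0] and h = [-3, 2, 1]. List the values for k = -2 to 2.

Both sequences indexed from 0 and zero outside their support.
Lags with overlap: k = -2 to 2.
  r_xh[-2] = x[2]*h[0] = 0
  r_xh[-1] = x[1]*h[0] + x[2]*h[1] = 0
  r_xh[0] = x[0]*h[0] + x[1]*h[1] + x[2]*h[2] = 3
  r_xh[1] = x[0]*h[1] + x[1]*h[2] = -2
  r_xh[2] = x[0]*h[2] = -1
r_xh = [0, 0, 3, -2, -1] (for k = -2, ..., 2)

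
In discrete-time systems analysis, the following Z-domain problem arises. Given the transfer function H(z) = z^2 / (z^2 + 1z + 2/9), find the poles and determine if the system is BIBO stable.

Poles are roots of the denominator: z^2 + 1z + 2/9 = 0.
Quadratic formula: z = [-(1) +/- sqrt((1)^2 - 4*(2/9))] / 2
Discriminant = 1 - 8/9 = 1/9; sqrt = 1/3.
z = (-1 +/- 1/3) / 2 => z = -1/3 or z = -2/3.
|p1| = 2/3, |p2| = 1/3.
For BIBO stability, all poles must lie inside the unit circle (|p| < 1).
System is STABLE since both |p| < 1.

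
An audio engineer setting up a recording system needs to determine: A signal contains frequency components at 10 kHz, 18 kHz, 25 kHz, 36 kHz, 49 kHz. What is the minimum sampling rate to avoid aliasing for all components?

The highest frequency component is f_max = 49 kHz.
Nyquist rate = 2 * f_max = 2 * 49 kHz = 98 kHz.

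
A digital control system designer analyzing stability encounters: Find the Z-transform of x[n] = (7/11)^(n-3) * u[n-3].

Time-shifting property: if X(z) = Z{x[n]}, then Z{x[n-d]} = z^(-d) * X(z)
X(z) = z/(z - 7/11) for x[n] = (7/11)^n * u[n]
Z{x[n-3]} = z^(-3) * z/(z - 7/11) = z^(-2)/(z - 7/11)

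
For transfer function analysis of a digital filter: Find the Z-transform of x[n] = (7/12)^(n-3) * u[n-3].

Time-shifting property: if X(z) = Z{x[n]}, then Z{x[n-d]} = z^(-d) * X(z)
X(z) = z/(z - 7/12) for x[n] = (7/12)^n * u[n]
Z{x[n-3]} = z^(-3) * z/(z - 7/12) = z^(-2)/(z - 7/12)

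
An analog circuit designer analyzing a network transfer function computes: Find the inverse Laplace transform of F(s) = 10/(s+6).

Standard pair: k/(s+a) <-> k*e^(-at)*u(t)
With k=10, a=6: f(t) = 10*e^(-6t)*u(t)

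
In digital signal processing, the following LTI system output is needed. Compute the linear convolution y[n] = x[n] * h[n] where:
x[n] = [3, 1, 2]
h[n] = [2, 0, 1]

y[n] = sum_k x[k]*h[n-k]. Output length = len(x) + len(h) - 1 = 3 + 3 - 1 = 5.
y[0] = 3*2 = 6
y[1] = 1*2 + 3*0 = 2
y[2] = 2*2 + 1*0 + 3*1 = 7
y[3] = 2*0 + 1*1 = 1
y[4] = 2*1 = 2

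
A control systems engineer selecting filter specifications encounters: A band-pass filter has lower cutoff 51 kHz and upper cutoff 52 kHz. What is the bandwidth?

Bandwidth = f_high - f_low
= 52 kHz - 51 kHz = 1 kHz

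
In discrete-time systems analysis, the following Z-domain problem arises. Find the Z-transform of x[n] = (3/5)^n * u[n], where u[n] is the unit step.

The Z-transform of a^n * u[n] is z/(z-a) for |z| > |a|.
Here a = 3/5, so X(z) = z/(z - (3/5)) = 5z/(5z - 3)
ROC: |z| > 3/5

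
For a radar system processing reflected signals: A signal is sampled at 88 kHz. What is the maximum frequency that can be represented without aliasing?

The maximum frequency that can be represented without aliasing
is the Nyquist frequency: f_max = f_s / 2 = 88 kHz / 2 = 44 kHz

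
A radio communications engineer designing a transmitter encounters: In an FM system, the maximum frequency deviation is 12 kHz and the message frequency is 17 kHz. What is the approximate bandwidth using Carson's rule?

Carson's rule: BW = 2*(delta_f + f_m)
= 2*(12 + 17) kHz = 58 kHz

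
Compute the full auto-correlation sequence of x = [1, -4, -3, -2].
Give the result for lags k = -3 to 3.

r_xx[k] = sum_m x[m]*x[m+k], indexed from 0, for k = -3 to 3:
  r_xx[-3] = x[3]*x[0] = -2
  r_xx[-2] = x[2]*x[0] + x[3]*x[1] = 5
  r_xx[-1] = x[1]*x[0] + x[2]*x[1] + x[3]*x[2] = 14
  r_xx[0] = x[0]*x[0] + x[1]*x[1] + x[2]*x[2] + x[3]*x[3] = 30
  r_xx[1] = x[0]*x[1] + x[1]*x[2] + x[2]*x[3] = 14
  r_xx[2] = x[0]*x[2] + x[1]*x[3] = 5
  r_xx[3] = x[0]*x[3] = -2
r_xx = [-2, 5, 14, 30, 14, 5, -2]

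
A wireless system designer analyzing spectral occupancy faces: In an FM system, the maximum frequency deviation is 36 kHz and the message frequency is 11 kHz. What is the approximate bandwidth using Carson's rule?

Carson's rule: BW = 2*(delta_f + f_m)
= 2*(36 + 11) kHz = 94 kHz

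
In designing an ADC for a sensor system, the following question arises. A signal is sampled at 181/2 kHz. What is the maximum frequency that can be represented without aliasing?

The maximum frequency that can be represented without aliasing
is the Nyquist frequency: f_max = f_s / 2 = 181/2 kHz / 2 = 181/4 kHz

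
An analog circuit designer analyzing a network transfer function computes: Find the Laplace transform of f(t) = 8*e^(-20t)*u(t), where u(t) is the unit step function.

Standard Laplace transform pair:
e^(-at)*u(t) <-> 1/(s+a)
With a = 20: L{8*e^(-20t)*u(t)} = 8/(s+20), ROC: Re(s) > -20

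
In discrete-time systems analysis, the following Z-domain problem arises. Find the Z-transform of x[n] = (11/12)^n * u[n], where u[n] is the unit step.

The Z-transform of a^n * u[n] is z/(z-a) for |z| > |a|.
Here a = 11/12, so X(z) = z/(z - (11/12)) = 12z/(12z - 11)
ROC: |z| > 11/12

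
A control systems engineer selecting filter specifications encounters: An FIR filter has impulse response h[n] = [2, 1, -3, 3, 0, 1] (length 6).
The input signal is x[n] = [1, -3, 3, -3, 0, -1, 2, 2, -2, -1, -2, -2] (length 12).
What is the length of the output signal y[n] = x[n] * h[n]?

For linear convolution, the output length is:
len(y) = len(x) + len(h) - 1 = 12 + 6 - 1 = 17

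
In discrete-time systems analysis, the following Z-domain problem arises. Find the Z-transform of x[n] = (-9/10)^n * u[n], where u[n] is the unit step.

The Z-transform of a^n * u[n] is z/(z-a) for |z| > |a|.
Here a = -9/10, so X(z) = z/(z - (-9/10)) = 10z/(10z + 9)
ROC: |z| > 9/10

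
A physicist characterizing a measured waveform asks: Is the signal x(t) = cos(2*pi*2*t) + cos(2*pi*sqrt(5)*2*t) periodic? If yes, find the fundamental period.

f1 = 2 Hz, f2 = 2*sqrt(5) Hz
Ratio f2/f1 = sqrt(5), which is irrational.
Since the frequency ratio is irrational, no common period exists.
The signal is not periodic.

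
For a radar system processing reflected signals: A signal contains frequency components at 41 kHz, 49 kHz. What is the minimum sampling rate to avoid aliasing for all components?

The highest frequency component is f_max = 49 kHz.
Nyquist rate = 2 * f_max = 2 * 49 kHz = 98 kHz.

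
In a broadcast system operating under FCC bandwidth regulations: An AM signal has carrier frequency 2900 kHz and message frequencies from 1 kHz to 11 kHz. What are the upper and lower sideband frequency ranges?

Upper sideband (USB) = fc + [fm_low, fm_high] = 2900 + [1, 11] = [2901, 2911] kHz
Lower sideband (LSB) = fc - [fm_high, fm_low] = 2900 - [11, 1] = [2889, 2899] kHz
Total occupied spectrum: 2889 kHz to 2911 kHz (plus carrier at 2900 kHz)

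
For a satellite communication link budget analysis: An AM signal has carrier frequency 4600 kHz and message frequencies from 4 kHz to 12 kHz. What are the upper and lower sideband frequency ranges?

Upper sideband (USB) = fc + [fm_low, fm_high] = 4600 + [4, 12] = [4604, 4612] kHz
Lower sideband (LSB) = fc - [fm_high, fm_low] = 4600 - [12, 4] = [4588, 4596] kHz
Total occupied spectrum: 4588 kHz to 4612 kHz (plus carrier at 4600 kHz)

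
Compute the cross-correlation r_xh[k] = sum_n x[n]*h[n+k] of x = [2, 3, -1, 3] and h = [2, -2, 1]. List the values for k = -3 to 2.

Both sequences indexed from 0 and zero outside their support.
Lags with overlap: k = -3 to 2.
  r_xh[-3] = x[3]*h[0] = 6
  r_xh[-2] = x[2]*h[0] + x[3]*h[1] = -8
  r_xh[-1] = x[1]*h[0] + x[2]*h[1] + x[3]*h[2] = 11
  r_xh[0] = x[0]*h[0] + x[1]*h[1] + x[2]*h[2] = -3
  r_xh[1] = x[0]*h[1] + x[1]*h[2] = -1
  r_xh[2] = x[0]*h[2] = 2
r_xh = [6, -8, 11, -3, -1, 2] (for k = -3, ..., 2)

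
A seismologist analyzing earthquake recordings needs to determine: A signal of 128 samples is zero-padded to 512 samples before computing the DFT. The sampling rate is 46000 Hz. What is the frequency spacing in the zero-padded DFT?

Original DFT: N = 128, resolution = f_s/N = 46000/128 = 2875/8 Hz
Zero-padded DFT: N = 512, resolution = f_s/N = 46000/512 = 2875/32 Hz
Zero-padding interpolates the spectrum (finer frequency grid)
but does NOT improve the true spectral resolution (ability to resolve close frequencies).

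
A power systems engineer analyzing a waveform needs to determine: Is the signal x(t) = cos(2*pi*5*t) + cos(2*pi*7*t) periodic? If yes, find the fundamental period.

f1 = 5 Hz, f2 = 7 Hz
Period T1 = 1/5, T2 = 1/7
Ratio T1/T2 = 7/5, which is rational.
The signal is periodic with fundamental period T = 1/GCD(5,7) = 1 s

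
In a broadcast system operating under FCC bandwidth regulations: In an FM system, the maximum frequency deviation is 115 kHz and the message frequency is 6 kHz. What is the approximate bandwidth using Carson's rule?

Carson's rule: BW = 2*(delta_f + f_m)
= 2*(115 + 6) kHz = 242 kHz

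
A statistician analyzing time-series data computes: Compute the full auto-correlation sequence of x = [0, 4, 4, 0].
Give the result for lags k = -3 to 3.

r_xx[k] = sum_m x[m]*x[m+k], indexed from 0, for k = -3 to 3:
  r_xx[-3] = x[3]*x[0] = 0
  r_xx[-2] = x[2]*x[0] + x[3]*x[1] = 0
  r_xx[-1] = x[1]*x[0] + x[2]*x[1] + x[3]*x[2] = 16
  r_xx[0] = x[0]*x[0] + x[1]*x[1] + x[2]*x[2] + x[3]*x[3] = 32
  r_xx[1] = x[0]*x[1] + x[1]*x[2] + x[2]*x[3] = 16
  r_xx[2] = x[0]*x[2] + x[1]*x[3] = 0
  r_xx[3] = x[0]*x[3] = 0
r_xx = [0, 0, 16, 32, 16, 0, 0]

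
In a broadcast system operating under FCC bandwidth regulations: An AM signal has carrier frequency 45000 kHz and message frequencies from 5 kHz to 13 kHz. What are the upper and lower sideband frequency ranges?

Upper sideband (USB) = fc + [fm_low, fm_high] = 45000 + [5, 13] = [45005, 45013] kHz
Lower sideband (LSB) = fc - [fm_high, fm_low] = 45000 - [13, 5] = [44987, 44995] kHz
Total occupied spectrum: 44987 kHz to 45013 kHz (plus carrier at 45000 kHz)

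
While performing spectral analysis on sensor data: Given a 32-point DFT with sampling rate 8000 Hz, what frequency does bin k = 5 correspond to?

The frequency of DFT bin k is: f_k = k * f_s / N
f_5 = 5 * 8000 / 32 = 1250 Hz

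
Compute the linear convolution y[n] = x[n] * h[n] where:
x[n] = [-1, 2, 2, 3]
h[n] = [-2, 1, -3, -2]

y[n] = sum_k x[k]*h[n-k]. Output length = len(x) + len(h) - 1 = 4 + 4 - 1 = 7.
y[0] = -1*-2 = 2
y[1] = 2*-2 + -1*1 = -5
y[2] = 2*-2 + 2*1 + -1*-3 = 1
y[3] = 3*-2 + 2*1 + 2*-3 + -1*-2 = -8
y[4] = 3*1 + 2*-3 + 2*-2 = -7
y[5] = 3*-3 + 2*-2 = -13
y[6] = 3*-2 = -6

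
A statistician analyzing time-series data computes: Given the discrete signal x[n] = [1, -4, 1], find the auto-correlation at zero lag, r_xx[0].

The auto-correlation at zero lag r_xx[0] equals the signal energy.
r_xx[0] = sum of x[n]^2 = 1^2 + (-4)^2 + 1^2
= 1 + 16 + 1 = 18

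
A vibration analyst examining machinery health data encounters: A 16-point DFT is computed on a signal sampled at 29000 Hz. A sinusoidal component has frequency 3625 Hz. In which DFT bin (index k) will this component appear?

DFT frequency resolution = f_s/N = 29000/16 = 3625/2 Hz
Bin index k = f_signal / resolution = 3625 / 3625/2 = 2
The signal frequency 3625 Hz falls in DFT bin k = 2.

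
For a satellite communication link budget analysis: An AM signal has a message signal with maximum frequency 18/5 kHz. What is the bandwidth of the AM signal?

In AM (double-sideband), the bandwidth is twice the message frequency.
BW = 2 * f_m = 2 * 18/5 kHz = 36/5 kHz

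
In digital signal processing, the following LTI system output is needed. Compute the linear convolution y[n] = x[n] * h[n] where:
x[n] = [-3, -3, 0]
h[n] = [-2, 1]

y[n] = sum_k x[k]*h[n-k]. Output length = len(x) + len(h) - 1 = 3 + 2 - 1 = 4.
y[0] = -3*-2 = 6
y[1] = -3*-2 + -3*1 = 3
y[2] = 0*-2 + -3*1 = -3
y[3] = 0*1 = 0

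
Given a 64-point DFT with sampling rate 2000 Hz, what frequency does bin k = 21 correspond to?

The frequency of DFT bin k is: f_k = k * f_s / N
f_21 = 21 * 2000 / 64 = 2625/4 Hz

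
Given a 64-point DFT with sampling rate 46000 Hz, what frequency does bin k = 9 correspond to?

The frequency of DFT bin k is: f_k = k * f_s / N
f_9 = 9 * 46000 / 64 = 25875/4 Hz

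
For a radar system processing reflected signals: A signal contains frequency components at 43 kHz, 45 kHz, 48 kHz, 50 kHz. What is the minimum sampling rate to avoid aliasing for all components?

The highest frequency component is f_max = 50 kHz.
Nyquist rate = 2 * f_max = 2 * 50 kHz = 100 kHz.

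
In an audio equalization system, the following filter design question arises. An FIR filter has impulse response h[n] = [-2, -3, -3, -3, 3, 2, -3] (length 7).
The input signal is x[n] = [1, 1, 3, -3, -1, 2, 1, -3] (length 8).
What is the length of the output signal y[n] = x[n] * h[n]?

For linear convolution, the output length is:
len(y) = len(x) + len(h) - 1 = 8 + 7 - 1 = 14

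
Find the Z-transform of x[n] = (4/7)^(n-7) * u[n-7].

Time-shifting property: if X(z) = Z{x[n]}, then Z{x[n-d]} = z^(-d) * X(z)
X(z) = z/(z - 4/7) for x[n] = (4/7)^n * u[n]
Z{x[n-7]} = z^(-7) * z/(z - 4/7) = z^(-6)/(z - 4/7)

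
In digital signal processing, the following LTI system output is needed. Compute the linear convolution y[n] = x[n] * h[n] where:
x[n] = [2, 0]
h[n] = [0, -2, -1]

y[n] = sum_k x[k]*h[n-k]. Output length = len(x) + len(h) - 1 = 2 + 3 - 1 = 4.
y[0] = 2*0 = 0
y[1] = 0*0 + 2*-2 = -4
y[2] = 0*-2 + 2*-1 = -2
y[3] = 0*-1 = 0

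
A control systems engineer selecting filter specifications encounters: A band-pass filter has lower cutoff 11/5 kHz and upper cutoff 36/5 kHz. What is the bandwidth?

Bandwidth = f_high - f_low
= 36/5 kHz - 11/5 kHz = 5 kHz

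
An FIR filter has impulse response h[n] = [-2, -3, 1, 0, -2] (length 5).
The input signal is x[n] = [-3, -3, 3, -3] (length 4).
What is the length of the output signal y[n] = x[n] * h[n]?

For linear convolution, the output length is:
len(y) = len(x) + len(h) - 1 = 4 + 5 - 1 = 8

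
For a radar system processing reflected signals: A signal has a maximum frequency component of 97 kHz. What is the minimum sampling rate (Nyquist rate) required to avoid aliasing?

By the Nyquist-Shannon sampling theorem,
the minimum sampling rate (Nyquist rate) must be at least 2 * f_max.
Nyquist rate = 2 * 97 kHz = 194 kHz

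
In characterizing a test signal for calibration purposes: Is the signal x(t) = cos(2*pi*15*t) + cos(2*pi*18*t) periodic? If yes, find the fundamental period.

f1 = 15 Hz, f2 = 18 Hz
Period T1 = 1/15, T2 = 1/18
Ratio T1/T2 = 18/15, which is rational.
The signal is periodic with fundamental period T = 1/GCD(15,18) = 1/3 s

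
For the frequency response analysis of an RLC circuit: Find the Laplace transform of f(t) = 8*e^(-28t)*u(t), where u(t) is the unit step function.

Standard Laplace transform pair:
e^(-at)*u(t) <-> 1/(s+a)
With a = 28: L{8*e^(-28t)*u(t)} = 8/(s+28), ROC: Re(s) > -28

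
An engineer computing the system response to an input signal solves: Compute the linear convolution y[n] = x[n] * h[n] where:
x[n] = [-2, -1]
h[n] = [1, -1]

y[n] = sum_k x[k]*h[n-k]. Output length = len(x) + len(h) - 1 = 2 + 2 - 1 = 3.
y[0] = -2*1 = -2
y[1] = -1*1 + -2*-1 = 1
y[2] = -1*-1 = 1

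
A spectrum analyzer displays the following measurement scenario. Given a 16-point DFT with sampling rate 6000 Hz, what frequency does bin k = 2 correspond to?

The frequency of DFT bin k is: f_k = k * f_s / N
f_2 = 2 * 6000 / 16 = 750 Hz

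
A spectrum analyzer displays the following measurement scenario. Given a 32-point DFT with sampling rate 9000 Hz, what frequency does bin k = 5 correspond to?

The frequency of DFT bin k is: f_k = k * f_s / N
f_5 = 5 * 9000 / 32 = 5625/4 Hz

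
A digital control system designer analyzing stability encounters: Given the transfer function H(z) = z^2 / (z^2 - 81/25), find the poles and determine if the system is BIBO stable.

Poles are roots of the denominator: z^2 - 81/25 = 0.
Quadratic formula: z = [-(0) +/- sqrt((0)^2 - 4*(-81/25))] / 2
Discriminant = 0 + 324/25 = 324/25; sqrt = 18/5.
z = (0 +/- 18/5) / 2 => z = 9/5 or z = -9/5.
|p1| = 9/5, |p2| = 9/5.
For BIBO stability, all poles must lie inside the unit circle (|p| < 1).
System is UNSTABLE since at least one |p| >= 1.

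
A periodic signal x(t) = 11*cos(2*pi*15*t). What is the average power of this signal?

Average power of A*cos(wt) is A^2/2.
P = 11^2 / 2 = 121/2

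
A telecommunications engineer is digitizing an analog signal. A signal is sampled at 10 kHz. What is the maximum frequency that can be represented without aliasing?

The maximum frequency that can be represented without aliasing
is the Nyquist frequency: f_max = f_s / 2 = 10 kHz / 2 = 5 kHz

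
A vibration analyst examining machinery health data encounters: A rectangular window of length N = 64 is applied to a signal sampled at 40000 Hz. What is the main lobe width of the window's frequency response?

For a rectangular window of length N,
the main lobe width in frequency is 2*f_s/N.
= 2*40000/64 = 1250 Hz
This determines the minimum frequency separation for resolving two sinusoids.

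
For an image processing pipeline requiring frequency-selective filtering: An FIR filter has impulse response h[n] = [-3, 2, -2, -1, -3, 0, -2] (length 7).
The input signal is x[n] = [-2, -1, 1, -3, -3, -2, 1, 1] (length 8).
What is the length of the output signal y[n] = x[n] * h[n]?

For linear convolution, the output length is:
len(y) = len(x) + len(h) - 1 = 8 + 7 - 1 = 14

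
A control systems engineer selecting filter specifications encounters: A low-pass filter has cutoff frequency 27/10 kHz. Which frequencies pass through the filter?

A low-pass filter passes all frequencies below the cutoff frequency 27/10 kHz and attenuates higher frequencies.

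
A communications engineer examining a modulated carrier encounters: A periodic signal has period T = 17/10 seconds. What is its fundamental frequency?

The fundamental frequency is the reciprocal of the period.
f = 1/T = 1/(17/10) = 10/17 Hz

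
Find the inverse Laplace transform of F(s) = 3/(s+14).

Standard pair: k/(s+a) <-> k*e^(-at)*u(t)
With k=3, a=14: f(t) = 3*e^(-14t)*u(t)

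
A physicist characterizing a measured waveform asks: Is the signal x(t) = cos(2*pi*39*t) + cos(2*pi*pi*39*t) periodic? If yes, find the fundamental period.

f1 = 39 Hz, f2 = 39*pi Hz
Ratio f2/f1 = pi, which is irrational.
Since the frequency ratio is irrational, no common period exists.
The signal is not periodic.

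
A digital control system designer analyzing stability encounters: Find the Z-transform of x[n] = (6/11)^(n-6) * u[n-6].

Time-shifting property: if X(z) = Z{x[n]}, then Z{x[n-d]} = z^(-d) * X(z)
X(z) = z/(z - 6/11) for x[n] = (6/11)^n * u[n]
Z{x[n-6]} = z^(-6) * z/(z - 6/11) = z^(-5)/(z - 6/11)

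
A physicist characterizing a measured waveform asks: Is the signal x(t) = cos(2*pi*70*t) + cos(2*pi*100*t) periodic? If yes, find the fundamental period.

f1 = 70 Hz, f2 = 100 Hz
Period T1 = 1/70, T2 = 1/100
Ratio T1/T2 = 100/70, which is rational.
The signal is periodic with fundamental period T = 1/GCD(70,100) = 1/10 s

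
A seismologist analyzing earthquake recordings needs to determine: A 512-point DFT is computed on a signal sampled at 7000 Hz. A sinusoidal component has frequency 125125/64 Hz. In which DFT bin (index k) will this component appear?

DFT frequency resolution = f_s/N = 7000/512 = 875/64 Hz
Bin index k = f_signal / resolution = 125125/64 / 875/64 = 143
The signal frequency 125125/64 Hz falls in DFT bin k = 143.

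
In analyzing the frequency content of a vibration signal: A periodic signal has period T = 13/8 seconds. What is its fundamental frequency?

The fundamental frequency is the reciprocal of the period.
f = 1/T = 1/(13/8) = 8/13 Hz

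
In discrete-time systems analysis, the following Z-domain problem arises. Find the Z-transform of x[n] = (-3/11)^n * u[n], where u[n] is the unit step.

The Z-transform of a^n * u[n] is z/(z-a) for |z| > |a|.
Here a = -3/11, so X(z) = z/(z - (-3/11)) = 11z/(11z + 3)
ROC: |z| > 3/11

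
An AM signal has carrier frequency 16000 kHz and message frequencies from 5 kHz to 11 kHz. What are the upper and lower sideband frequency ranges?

Upper sideband (USB) = fc + [fm_low, fm_high] = 16000 + [5, 11] = [16005, 16011] kHz
Lower sideband (LSB) = fc - [fm_high, fm_low] = 16000 - [11, 5] = [15989, 15995] kHz
Total occupied spectrum: 15989 kHz to 16011 kHz (plus carrier at 16000 kHz)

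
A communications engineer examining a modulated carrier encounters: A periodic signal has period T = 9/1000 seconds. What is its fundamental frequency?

The fundamental frequency is the reciprocal of the period.
f = 1/T = 1/(9/1000) = 1000/9 Hz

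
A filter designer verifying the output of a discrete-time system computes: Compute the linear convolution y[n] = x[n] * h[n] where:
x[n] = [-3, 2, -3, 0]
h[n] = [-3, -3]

y[n] = sum_k x[k]*h[n-k]. Output length = len(x) + len(h) - 1 = 4 + 2 - 1 = 5.
y[0] = -3*-3 = 9
y[1] = 2*-3 + -3*-3 = 3
y[2] = -3*-3 + 2*-3 = 3
y[3] = 0*-3 + -3*-3 = 9
y[4] = 0*-3 = 0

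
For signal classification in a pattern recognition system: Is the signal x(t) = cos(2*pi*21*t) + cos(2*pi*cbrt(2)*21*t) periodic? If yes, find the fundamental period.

f1 = 21 Hz, f2 = 21*cbrt(2) Hz
Ratio f2/f1 = cbrt(2), which is irrational.
Since the frequency ratio is irrational, no common period exists.
The signal is not periodic.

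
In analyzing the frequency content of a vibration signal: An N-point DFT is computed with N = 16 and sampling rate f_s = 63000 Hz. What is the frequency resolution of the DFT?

DFT frequency resolution = f_s / N
= 63000 / 16 = 7875/2 Hz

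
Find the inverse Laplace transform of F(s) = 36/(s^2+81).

Standard pair: w/(s^2+w^2) <-> sin(wt)*u(t)
Recognize w^2 = 81, so w = 9; numerator 36 = 4*9.
f(t) = 4*sin(9t)*u(t)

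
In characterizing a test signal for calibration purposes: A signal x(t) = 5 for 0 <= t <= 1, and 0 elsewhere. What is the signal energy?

Energy = integral of |x(t)|^2 dt over the signal duration
= 5^2 * 1 = 25 * 1 = 25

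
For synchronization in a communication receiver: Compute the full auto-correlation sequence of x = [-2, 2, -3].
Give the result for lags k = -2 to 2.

r_xx[k] = sum_m x[m]*x[m+k], indexed from 0, for k = -2 to 2:
  r_xx[-2] = x[2]*x[0] = 6
  r_xx[-1] = x[1]*x[0] + x[2]*x[1] = -10
  r_xx[0] = x[0]*x[0] + x[1]*x[1] + x[2]*x[2] = 17
  r_xx[1] = x[0]*x[1] + x[1]*x[2] = -10
  r_xx[2] = x[0]*x[2] = 6
r_xx = [6, -10, 17, -10, 6]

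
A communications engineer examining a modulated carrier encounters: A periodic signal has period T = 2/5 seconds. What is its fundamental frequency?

The fundamental frequency is the reciprocal of the period.
f = 1/T = 1/(2/5) = 5/2 Hz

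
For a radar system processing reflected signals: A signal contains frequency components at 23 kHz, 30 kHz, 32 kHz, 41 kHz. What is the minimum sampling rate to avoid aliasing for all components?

The highest frequency component is f_max = 41 kHz.
Nyquist rate = 2 * f_max = 2 * 41 kHz = 82 kHz.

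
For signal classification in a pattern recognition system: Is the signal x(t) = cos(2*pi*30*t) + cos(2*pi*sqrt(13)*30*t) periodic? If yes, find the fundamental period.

f1 = 30 Hz, f2 = 30*sqrt(13) Hz
Ratio f2/f1 = sqrt(13), which is irrational.
Since the frequency ratio is irrational, no common period exists.
The signal is not periodic.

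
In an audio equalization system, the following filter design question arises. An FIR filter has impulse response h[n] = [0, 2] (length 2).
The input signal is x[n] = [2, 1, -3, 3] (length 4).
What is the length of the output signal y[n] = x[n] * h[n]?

For linear convolution, the output length is:
len(y) = len(x) + len(h) - 1 = 4 + 2 - 1 = 5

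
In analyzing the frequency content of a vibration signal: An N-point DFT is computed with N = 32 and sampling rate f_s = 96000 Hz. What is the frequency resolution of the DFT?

DFT frequency resolution = f_s / N
= 96000 / 32 = 3000 Hz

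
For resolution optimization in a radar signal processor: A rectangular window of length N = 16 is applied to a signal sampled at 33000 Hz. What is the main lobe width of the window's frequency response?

For a rectangular window of length N,
the main lobe width in frequency is 2*f_s/N.
= 2*33000/16 = 4125 Hz
This determines the minimum frequency separation for resolving two sinusoids.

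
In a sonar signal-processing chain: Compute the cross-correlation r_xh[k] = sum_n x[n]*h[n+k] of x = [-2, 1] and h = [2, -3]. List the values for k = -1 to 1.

Both sequences indexed from 0 and zero outside their support.
Lags with overlap: k = -1 to 1.
  r_xh[-1] = x[1]*h[0] = 2
  r_xh[0] = x[0]*h[0] + x[1]*h[1] = -7
  r_xh[1] = x[0]*h[1] = 6
r_xh = [2, -7, 6] (for k = -1, ..., 1)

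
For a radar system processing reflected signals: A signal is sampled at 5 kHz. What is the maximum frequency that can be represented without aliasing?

The maximum frequency that can be represented without aliasing
is the Nyquist frequency: f_max = f_s / 2 = 5 kHz / 2 = 5/2 kHz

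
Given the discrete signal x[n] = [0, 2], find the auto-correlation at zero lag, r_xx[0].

The auto-correlation at zero lag r_xx[0] equals the signal energy.
r_xx[0] = sum of x[n]^2 = 0^2 + 2^2
= 0 + 4 = 4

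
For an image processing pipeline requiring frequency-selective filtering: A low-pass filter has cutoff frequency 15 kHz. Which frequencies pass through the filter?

A low-pass filter passes all frequencies below the cutoff frequency 15 kHz and attenuates higher frequencies.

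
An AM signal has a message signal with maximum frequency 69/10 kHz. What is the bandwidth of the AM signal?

In AM (double-sideband), the bandwidth is twice the message frequency.
BW = 2 * f_m = 2 * 69/10 kHz = 69/5 kHz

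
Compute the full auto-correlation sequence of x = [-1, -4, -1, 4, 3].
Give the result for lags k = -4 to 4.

r_xx[k] = sum_m x[m]*x[m+k], indexed from 0, for k = -4 to 4:
  r_xx[-4] = x[4]*x[0] = -3
  r_xx[-3] = x[3]*x[0] + x[4]*x[1] = -16
  r_xx[-2] = x[2]*x[0] + x[3]*x[1] + x[4]*x[2] = -18
  r_xx[-1] = x[1]*x[0] + x[2]*x[1] + x[3]*x[2] + x[4]*x[3] = 16
  r_xx[0] = x[0]*x[0] + x[1]*x[1] + x[2]*x[2] + x[3]*x[3] + x[4]*x[4] = 43
  r_xx[1] = x[0]*x[1] + x[1]*x[2] + x[2]*x[3] + x[3]*x[4] = 16
  r_xx[2] = x[0]*x[2] + x[1]*x[3] + x[2]*x[4] = -18
  r_xx[3] = x[0]*x[3] + x[1]*x[4] = -16
  r_xx[4] = x[0]*x[4] = -3
r_xx = [-3, -16, -18, 16, 43, 16, -18, -16, -3]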